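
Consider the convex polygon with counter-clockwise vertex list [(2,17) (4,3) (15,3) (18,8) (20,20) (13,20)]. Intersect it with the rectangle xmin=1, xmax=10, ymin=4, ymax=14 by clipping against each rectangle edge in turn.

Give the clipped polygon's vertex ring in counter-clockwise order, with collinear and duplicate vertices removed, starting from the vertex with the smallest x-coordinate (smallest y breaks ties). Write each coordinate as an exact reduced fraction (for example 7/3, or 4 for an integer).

1. After x ≥ 1: [(2,17) (4,3) (15,3) (18,8) (20,20) (13,20)]
2. After x ≤ 10: [(10,211/11) (2,17) (4,3) (10,3)]
3. After y ≥ 4: [(10,4) (10,211/11) (2,17) (27/7,4)]
4. After y ≤ 14: [(10,4) (10,14) (17/7,14) (27/7,4)]
5. Canonical ring: [(17/7,14) (27/7,4) (10,4) (10,14)]

Clipped polygon: [(17/7,14) (27/7,4) (10,4) (10,14)]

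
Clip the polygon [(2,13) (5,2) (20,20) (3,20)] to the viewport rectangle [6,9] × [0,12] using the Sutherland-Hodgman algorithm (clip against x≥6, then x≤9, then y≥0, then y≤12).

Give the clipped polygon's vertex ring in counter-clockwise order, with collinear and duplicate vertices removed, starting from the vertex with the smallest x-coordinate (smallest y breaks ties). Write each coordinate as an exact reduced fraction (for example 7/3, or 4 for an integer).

Clipped polygon: [(6,16/5) (9,34/5) (9,12) (6,12)]

1. After x ≥ 6: [(6,16/5) (20,20) (6,20)]
2. After x ≤ 9: [(6,16/5) (9,34/5) (9,20) (6,20)]
3. After y ≥ 0: [(6,16/5) (9,34/5) (9,20) (6,20)]
4. After y ≤ 12: [(6,12) (6,16/5) (9,34/5) (9,12)]
5. Canonical ring: [(6,16/5) (9,34/5) (9,12) (6,12)]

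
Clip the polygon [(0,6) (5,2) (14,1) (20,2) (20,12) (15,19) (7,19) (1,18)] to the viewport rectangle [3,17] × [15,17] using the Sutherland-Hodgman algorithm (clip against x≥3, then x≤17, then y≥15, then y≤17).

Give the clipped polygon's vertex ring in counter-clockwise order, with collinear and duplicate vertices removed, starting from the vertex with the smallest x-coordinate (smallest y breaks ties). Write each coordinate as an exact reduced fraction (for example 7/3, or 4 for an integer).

Clipped polygon: [(3,15) (17,15) (17,81/5) (115/7,17) (3,17)]

1. After x ≥ 3: [(3,18/5) (5,2) (14,1) (20,2) (20,12) (15,19) (7,19) (3,55/3)]
2. After x ≤ 17: [(3,18/5) (5,2) (14,1) (17,3/2) (17,81/5) (15,19) (7,19) (3,55/3)]
3. After y ≥ 15: [(3,15) (17,15) (17,81/5) (15,19) (7,19) (3,55/3)]
4. After y ≤ 17: [(3,17) (3,15) (17,15) (17,81/5) (115/7,17)]
5. Canonical ring: [(3,15) (17,15) (17,81/5) (115/7,17) (3,17)]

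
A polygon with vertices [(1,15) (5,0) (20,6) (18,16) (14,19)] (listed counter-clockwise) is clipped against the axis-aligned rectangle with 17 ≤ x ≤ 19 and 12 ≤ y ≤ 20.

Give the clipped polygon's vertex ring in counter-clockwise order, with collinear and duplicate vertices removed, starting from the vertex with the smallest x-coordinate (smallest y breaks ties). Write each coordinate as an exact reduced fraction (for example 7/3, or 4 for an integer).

Clipped polygon: [(17,12) (94/5,12) (18,16) (17,67/4)]

1. After x ≥ 17: [(17,24/5) (20,6) (18,16) (17,67/4)]
2. After x ≤ 19: [(17,24/5) (19,28/5) (19,11) (18,16) (17,67/4)]
3. After y ≥ 12: [(17,12) (94/5,12) (18,16) (17,67/4)]
4. After y ≤ 20: [(17,12) (94/5,12) (18,16) (17,67/4)]
5. Canonical ring: [(17,12) (94/5,12) (18,16) (17,67/4)]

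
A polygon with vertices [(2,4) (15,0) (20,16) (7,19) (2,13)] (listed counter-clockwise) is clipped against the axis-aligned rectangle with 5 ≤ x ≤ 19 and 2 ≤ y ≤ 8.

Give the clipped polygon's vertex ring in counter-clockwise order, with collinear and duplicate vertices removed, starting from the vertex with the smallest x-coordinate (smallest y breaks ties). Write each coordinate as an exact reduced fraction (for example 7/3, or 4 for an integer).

1. After x ≥ 5: [(5,40/13) (15,0) (20,16) (7,19) (5,83/5)]
2. After x ≤ 19: [(5,40/13) (15,0) (19,64/5) (19,211/13) (7,19) (5,83/5)]
3. After y ≥ 2: [(5,40/13) (17/2,2) (125/8,2) (19,64/5) (19,211/13) (7,19) (5,83/5)]
4. After y ≤ 8: [(5,8) (5,40/13) (17/2,2) (125/8,2) (35/2,8)]
5. Canonical ring: [(5,40/13) (17/2,2) (125/8,2) (35/2,8) (5,8)]

Clipped polygon: [(5,40/13) (17/2,2) (125/8,2) (35/2,8) (5,8)]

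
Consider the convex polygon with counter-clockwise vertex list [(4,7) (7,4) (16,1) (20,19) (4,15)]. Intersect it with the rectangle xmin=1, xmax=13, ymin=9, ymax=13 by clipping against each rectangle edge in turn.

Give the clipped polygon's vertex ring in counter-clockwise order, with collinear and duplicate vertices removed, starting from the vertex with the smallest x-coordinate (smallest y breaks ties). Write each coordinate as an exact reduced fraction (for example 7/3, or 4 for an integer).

Clipped polygon: [(4,9) (13,9) (13,13) (4,13)]

1. After x ≥ 1: [(4,7) (7,4) (16,1) (20,19) (4,15)]
2. After x ≤ 13: [(4,7) (7,4) (13,2) (13,69/4) (4,15)]
3. After y ≥ 9: [(4,9) (13,9) (13,69/4) (4,15)]
4. After y ≤ 13: [(4,13) (4,9) (13,9) (13,13)]
5. Canonical ring: [(4,9) (13,9) (13,13) (4,13)]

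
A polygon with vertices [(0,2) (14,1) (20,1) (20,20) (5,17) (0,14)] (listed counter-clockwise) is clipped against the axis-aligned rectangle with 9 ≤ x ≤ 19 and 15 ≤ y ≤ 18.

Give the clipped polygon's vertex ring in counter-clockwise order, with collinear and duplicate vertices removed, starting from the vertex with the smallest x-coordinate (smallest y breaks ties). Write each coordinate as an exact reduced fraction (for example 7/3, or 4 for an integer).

1. After x ≥ 9: [(9,19/14) (14,1) (20,1) (20,20) (9,89/5)]
2. After x ≤ 19: [(9,19/14) (14,1) (19,1) (19,99/5) (9,89/5)]
3. After y ≥ 15: [(9,15) (19,15) (19,99/5) (9,89/5)]
4. After y ≤ 18: [(9,15) (19,15) (19,18) (10,18) (9,89/5)]
5. Canonical ring: [(9,15) (19,15) (19,18) (10,18) (9,89/5)]

Clipped polygon: [(9,15) (19,15) (19,18) (10,18) (9,89/5)]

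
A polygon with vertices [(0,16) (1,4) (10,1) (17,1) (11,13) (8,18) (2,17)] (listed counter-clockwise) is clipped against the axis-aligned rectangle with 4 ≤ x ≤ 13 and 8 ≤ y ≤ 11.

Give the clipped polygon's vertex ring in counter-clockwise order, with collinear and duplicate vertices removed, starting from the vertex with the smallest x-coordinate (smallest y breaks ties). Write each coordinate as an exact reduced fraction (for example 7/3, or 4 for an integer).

1. After x ≥ 4: [(4,3) (10,1) (17,1) (11,13) (8,18) (4,52/3)]
2. After x ≤ 13: [(4,3) (10,1) (13,1) (13,9) (11,13) (8,18) (4,52/3)]
3. After y ≥ 8: [(4,8) (13,8) (13,9) (11,13) (8,18) (4,52/3)]
4. After y ≤ 11: [(4,11) (4,8) (13,8) (13,9) (12,11)]
5. Canonical ring: [(4,8) (13,8) (13,9) (12,11) (4,11)]

Clipped polygon: [(4,8) (13,8) (13,9) (12,11) (4,11)]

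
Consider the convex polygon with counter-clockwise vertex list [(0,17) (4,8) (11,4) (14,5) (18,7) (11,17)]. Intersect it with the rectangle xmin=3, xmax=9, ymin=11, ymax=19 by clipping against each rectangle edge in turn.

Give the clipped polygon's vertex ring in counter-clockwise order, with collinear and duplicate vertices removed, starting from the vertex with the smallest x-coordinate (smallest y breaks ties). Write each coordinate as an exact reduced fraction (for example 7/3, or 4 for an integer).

1. After x ≥ 3: [(3,17) (3,41/4) (4,8) (11,4) (14,5) (18,7) (11,17)]
2. After x ≤ 9: [(9,17) (3,17) (3,41/4) (4,8) (9,36/7)]
3. After y ≥ 11: [(9,11) (9,17) (3,17) (3,11)]
4. After y ≤ 19: [(9,11) (9,17) (3,17) (3,11)]
5. Canonical ring: [(3,11) (9,11) (9,17) (3,17)]

Clipped polygon: [(3,11) (9,11) (9,17) (3,17)]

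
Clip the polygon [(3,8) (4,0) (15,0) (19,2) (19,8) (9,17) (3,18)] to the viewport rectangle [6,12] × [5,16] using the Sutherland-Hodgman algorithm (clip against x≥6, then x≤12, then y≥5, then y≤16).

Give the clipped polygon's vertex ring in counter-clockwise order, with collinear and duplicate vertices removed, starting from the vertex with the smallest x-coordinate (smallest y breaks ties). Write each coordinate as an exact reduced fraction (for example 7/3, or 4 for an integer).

1. After x ≥ 6: [(6,0) (15,0) (19,2) (19,8) (9,17) (6,35/2)]
2. After x ≤ 12: [(6,0) (12,0) (12,143/10) (9,17) (6,35/2)]
3. After y ≥ 5: [(6,5) (12,5) (12,143/10) (9,17) (6,35/2)]
4. After y ≤ 16: [(6,16) (6,5) (12,5) (12,143/10) (91/9,16)]
5. Canonical ring: [(6,5) (12,5) (12,143/10) (91/9,16) (6,16)]

Clipped polygon: [(6,5) (12,5) (12,143/10) (91/9,16) (6,16)]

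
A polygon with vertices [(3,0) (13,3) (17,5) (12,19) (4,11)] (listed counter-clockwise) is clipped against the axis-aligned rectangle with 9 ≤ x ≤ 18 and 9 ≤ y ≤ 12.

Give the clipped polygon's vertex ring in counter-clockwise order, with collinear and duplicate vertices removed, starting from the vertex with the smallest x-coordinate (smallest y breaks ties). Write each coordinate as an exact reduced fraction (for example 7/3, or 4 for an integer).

Clipped polygon: [(9,9) (109/7,9) (29/2,12) (9,12)]

1. After x ≥ 9: [(9,9/5) (13,3) (17,5) (12,19) (9,16)]
2. After x ≤ 18: [(9,9/5) (13,3) (17,5) (12,19) (9,16)]
3. After y ≥ 9: [(9,9) (109/7,9) (12,19) (9,16)]
4. After y ≤ 12: [(9,12) (9,9) (109/7,9) (29/2,12)]
5. Canonical ring: [(9,9) (109/7,9) (29/2,12) (9,12)]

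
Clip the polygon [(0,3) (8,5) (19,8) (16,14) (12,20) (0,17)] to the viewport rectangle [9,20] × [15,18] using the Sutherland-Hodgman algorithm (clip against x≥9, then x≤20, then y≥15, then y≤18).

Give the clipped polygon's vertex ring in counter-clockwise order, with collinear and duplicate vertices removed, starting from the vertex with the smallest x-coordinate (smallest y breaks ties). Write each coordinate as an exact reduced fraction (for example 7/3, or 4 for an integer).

Clipped polygon: [(9,15) (46/3,15) (40/3,18) (9,18)]

1. After x ≥ 9: [(9,58/11) (19,8) (16,14) (12,20) (9,77/4)]
2. After x ≤ 20: [(9,58/11) (19,8) (16,14) (12,20) (9,77/4)]
3. After y ≥ 15: [(9,15) (46/3,15) (12,20) (9,77/4)]
4. After y ≤ 18: [(9,18) (9,15) (46/3,15) (40/3,18)]
5. Canonical ring: [(9,15) (46/3,15) (40/3,18) (9,18)]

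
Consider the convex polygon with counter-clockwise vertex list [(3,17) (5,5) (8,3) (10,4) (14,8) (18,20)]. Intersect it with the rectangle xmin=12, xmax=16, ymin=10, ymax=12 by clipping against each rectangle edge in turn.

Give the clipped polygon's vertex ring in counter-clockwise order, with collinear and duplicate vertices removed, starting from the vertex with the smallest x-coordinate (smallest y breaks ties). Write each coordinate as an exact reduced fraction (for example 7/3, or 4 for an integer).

Clipped polygon: [(12,10) (44/3,10) (46/3,12) (12,12)]

1. After x ≥ 12: [(12,94/5) (12,6) (14,8) (18,20)]
2. After x ≤ 16: [(16,98/5) (12,94/5) (12,6) (14,8) (16,14)]
3. After y ≥ 10: [(16,98/5) (12,94/5) (12,10) (44/3,10) (16,14)]
4. After y ≤ 12: [(12,12) (12,10) (44/3,10) (46/3,12)]
5. Canonical ring: [(12,10) (44/3,10) (46/3,12) (12,12)]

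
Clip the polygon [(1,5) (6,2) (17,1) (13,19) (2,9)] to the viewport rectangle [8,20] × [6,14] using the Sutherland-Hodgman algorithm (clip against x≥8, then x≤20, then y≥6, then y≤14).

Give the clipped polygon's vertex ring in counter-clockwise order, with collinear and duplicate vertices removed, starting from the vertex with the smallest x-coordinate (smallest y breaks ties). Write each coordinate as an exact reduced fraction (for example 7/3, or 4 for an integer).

Clipped polygon: [(8,6) (143/9,6) (127/9,14) (8,14)]

1. After x ≥ 8: [(8,20/11) (17,1) (13,19) (8,159/11)]
2. After x ≤ 20: [(8,20/11) (17,1) (13,19) (8,159/11)]
3. After y ≥ 6: [(8,6) (143/9,6) (13,19) (8,159/11)]
4. After y ≤ 14: [(8,14) (8,6) (143/9,6) (127/9,14)]
5. Canonical ring: [(8,6) (143/9,6) (127/9,14) (8,14)]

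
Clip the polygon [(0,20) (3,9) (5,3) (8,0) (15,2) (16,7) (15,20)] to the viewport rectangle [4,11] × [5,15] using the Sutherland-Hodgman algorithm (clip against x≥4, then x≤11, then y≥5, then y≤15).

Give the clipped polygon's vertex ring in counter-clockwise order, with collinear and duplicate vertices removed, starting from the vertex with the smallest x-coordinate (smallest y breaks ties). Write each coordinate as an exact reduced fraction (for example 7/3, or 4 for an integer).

Clipped polygon: [(4,6) (13/3,5) (11,5) (11,15) (4,15)]

1. After x ≥ 4: [(4,20) (4,6) (5,3) (8,0) (15,2) (16,7) (15,20)]
2. After x ≤ 11: [(11,20) (4,20) (4,6) (5,3) (8,0) (11,6/7)]
3. After y ≥ 5: [(11,5) (11,20) (4,20) (4,6) (13/3,5)]
4. After y ≤ 15: [(11,5) (11,15) (4,15) (4,6) (13/3,5)]
5. Canonical ring: [(4,6) (13/3,5) (11,5) (11,15) (4,15)]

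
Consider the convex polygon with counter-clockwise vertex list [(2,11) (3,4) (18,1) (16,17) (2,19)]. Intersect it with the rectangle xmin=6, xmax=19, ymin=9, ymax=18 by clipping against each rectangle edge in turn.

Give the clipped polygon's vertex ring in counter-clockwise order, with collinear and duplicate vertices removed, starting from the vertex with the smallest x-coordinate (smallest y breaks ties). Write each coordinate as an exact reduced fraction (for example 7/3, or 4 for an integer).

1. After x ≥ 6: [(6,17/5) (18,1) (16,17) (6,129/7)]
2. After x ≤ 19: [(6,17/5) (18,1) (16,17) (6,129/7)]
3. After y ≥ 9: [(6,9) (17,9) (16,17) (6,129/7)]
4. After y ≤ 18: [(6,18) (6,9) (17,9) (16,17) (9,18)]
5. Canonical ring: [(6,9) (17,9) (16,17) (9,18) (6,18)]

Clipped polygon: [(6,9) (17,9) (16,17) (9,18) (6,18)]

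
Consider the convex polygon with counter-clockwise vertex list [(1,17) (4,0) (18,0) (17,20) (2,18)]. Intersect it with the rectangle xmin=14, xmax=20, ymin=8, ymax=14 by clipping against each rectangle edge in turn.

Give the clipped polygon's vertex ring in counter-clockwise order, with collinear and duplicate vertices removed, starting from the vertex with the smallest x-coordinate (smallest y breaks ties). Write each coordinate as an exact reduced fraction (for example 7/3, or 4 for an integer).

1. After x ≥ 14: [(14,0) (18,0) (17,20) (14,98/5)]
2. After x ≤ 20: [(14,0) (18,0) (17,20) (14,98/5)]
3. After y ≥ 8: [(14,8) (88/5,8) (17,20) (14,98/5)]
4. After y ≤ 14: [(14,14) (14,8) (88/5,8) (173/10,14)]
5. Canonical ring: [(14,8) (88/5,8) (173/10,14) (14,14)]

Clipped polygon: [(14,8) (88/5,8) (173/10,14) (14,14)]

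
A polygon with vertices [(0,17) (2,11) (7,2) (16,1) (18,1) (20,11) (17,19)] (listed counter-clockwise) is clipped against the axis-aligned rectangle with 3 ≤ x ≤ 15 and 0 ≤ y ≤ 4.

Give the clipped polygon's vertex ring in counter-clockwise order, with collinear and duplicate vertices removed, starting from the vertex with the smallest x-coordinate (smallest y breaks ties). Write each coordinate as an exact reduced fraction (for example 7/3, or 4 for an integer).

1. After x ≥ 3: [(3,295/17) (3,46/5) (7,2) (16,1) (18,1) (20,11) (17,19)]
2. After x ≤ 15: [(15,319/17) (3,295/17) (3,46/5) (7,2) (15,10/9)]
3. After y ≥ 0: [(15,319/17) (3,295/17) (3,46/5) (7,2) (15,10/9)]
4. After y ≤ 4: [(15,4) (53/9,4) (7,2) (15,10/9)]
5. Canonical ring: [(53/9,4) (7,2) (15,10/9) (15,4)]

Clipped polygon: [(53/9,4) (7,2) (15,10/9) (15,4)]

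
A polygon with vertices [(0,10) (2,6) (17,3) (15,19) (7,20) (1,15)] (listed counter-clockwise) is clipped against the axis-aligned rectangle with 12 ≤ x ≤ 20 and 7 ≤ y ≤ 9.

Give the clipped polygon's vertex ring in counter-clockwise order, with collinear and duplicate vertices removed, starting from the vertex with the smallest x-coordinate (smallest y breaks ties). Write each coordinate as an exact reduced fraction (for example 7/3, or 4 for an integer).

1. After x ≥ 12: [(12,4) (17,3) (15,19) (12,155/8)]
2. After x ≤ 20: [(12,4) (17,3) (15,19) (12,155/8)]
3. After y ≥ 7: [(12,7) (33/2,7) (15,19) (12,155/8)]
4. After y ≤ 9: [(12,9) (12,7) (33/2,7) (65/4,9)]
5. Canonical ring: [(12,7) (33/2,7) (65/4,9) (12,9)]

Clipped polygon: [(12,7) (33/2,7) (65/4,9) (12,9)]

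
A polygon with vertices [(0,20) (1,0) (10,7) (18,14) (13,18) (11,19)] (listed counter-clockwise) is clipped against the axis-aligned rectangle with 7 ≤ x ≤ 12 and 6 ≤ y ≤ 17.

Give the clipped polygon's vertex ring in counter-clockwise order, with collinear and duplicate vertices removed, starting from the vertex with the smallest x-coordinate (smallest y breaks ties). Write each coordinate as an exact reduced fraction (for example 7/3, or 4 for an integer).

Clipped polygon: [(7,6) (61/7,6) (10,7) (12,35/4) (12,17) (7,17)]

1. After x ≥ 7: [(7,213/11) (7,14/3) (10,7) (18,14) (13,18) (11,19)]
2. After x ≤ 12: [(7,213/11) (7,14/3) (10,7) (12,35/4) (12,37/2) (11,19)]
3. After y ≥ 6: [(7,213/11) (7,6) (61/7,6) (10,7) (12,35/4) (12,37/2) (11,19)]
4. After y ≤ 17: [(7,17) (7,6) (61/7,6) (10,7) (12,35/4) (12,17)]
5. Canonical ring: [(7,6) (61/7,6) (10,7) (12,35/4) (12,17) (7,17)]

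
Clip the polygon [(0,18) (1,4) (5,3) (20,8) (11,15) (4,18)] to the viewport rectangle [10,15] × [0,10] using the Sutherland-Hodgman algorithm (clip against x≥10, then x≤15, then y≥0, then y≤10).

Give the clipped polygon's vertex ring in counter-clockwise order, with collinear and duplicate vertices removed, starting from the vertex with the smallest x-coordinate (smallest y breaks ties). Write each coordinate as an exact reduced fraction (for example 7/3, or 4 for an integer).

1. After x ≥ 10: [(10,14/3) (20,8) (11,15) (10,108/7)]
2. After x ≤ 15: [(10,14/3) (15,19/3) (15,107/9) (11,15) (10,108/7)]
3. After y ≥ 0: [(10,14/3) (15,19/3) (15,107/9) (11,15) (10,108/7)]
4. After y ≤ 10: [(10,10) (10,14/3) (15,19/3) (15,10)]
5. Canonical ring: [(10,14/3) (15,19/3) (15,10) (10,10)]

Clipped polygon: [(10,14/3) (15,19/3) (15,10) (10,10)]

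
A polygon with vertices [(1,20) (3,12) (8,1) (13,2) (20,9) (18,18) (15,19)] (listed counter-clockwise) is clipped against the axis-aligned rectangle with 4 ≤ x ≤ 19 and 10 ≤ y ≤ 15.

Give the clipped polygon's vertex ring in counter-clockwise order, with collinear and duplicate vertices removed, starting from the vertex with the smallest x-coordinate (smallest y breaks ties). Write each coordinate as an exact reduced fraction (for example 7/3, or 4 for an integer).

1. After x ≥ 4: [(4,277/14) (4,49/5) (8,1) (13,2) (20,9) (18,18) (15,19)]
2. After x ≤ 19: [(4,277/14) (4,49/5) (8,1) (13,2) (19,8) (19,27/2) (18,18) (15,19)]
3. After y ≥ 10: [(4,277/14) (4,10) (19,10) (19,27/2) (18,18) (15,19)]
4. After y ≤ 15: [(4,15) (4,10) (19,10) (19,27/2) (56/3,15)]
5. Canonical ring: [(4,10) (19,10) (19,27/2) (56/3,15) (4,15)]

Clipped polygon: [(4,10) (19,10) (19,27/2) (56/3,15) (4,15)]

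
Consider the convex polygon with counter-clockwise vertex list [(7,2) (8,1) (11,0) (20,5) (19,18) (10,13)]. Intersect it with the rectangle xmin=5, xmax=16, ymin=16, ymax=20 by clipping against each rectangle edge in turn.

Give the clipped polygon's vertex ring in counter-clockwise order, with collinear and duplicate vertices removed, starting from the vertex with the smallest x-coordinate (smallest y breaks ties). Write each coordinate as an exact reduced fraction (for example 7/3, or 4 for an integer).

1. After x ≥ 5: [(7,2) (8,1) (11,0) (20,5) (19,18) (10,13)]
2. After x ≤ 16: [(7,2) (8,1) (11,0) (16,25/9) (16,49/3) (10,13)]
3. After y ≥ 16: [(16,16) (16,49/3) (77/5,16)]
4. After y ≤ 20: [(16,16) (16,49/3) (77/5,16)]
5. Canonical ring: [(77/5,16) (16,16) (16,49/3)]

Clipped polygon: [(77/5,16) (16,16) (16,49/3)]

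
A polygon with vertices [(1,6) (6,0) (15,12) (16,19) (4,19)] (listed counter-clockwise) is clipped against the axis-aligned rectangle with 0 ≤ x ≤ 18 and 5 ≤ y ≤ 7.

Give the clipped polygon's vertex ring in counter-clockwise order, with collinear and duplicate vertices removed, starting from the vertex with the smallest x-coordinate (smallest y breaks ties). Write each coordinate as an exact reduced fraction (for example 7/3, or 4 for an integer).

Clipped polygon: [(1,6) (11/6,5) (39/4,5) (45/4,7) (16/13,7)]

1. After x ≥ 0: [(1,6) (6,0) (15,12) (16,19) (4,19)]
2. After x ≤ 18: [(1,6) (6,0) (15,12) (16,19) (4,19)]
3. After y ≥ 5: [(1,6) (11/6,5) (39/4,5) (15,12) (16,19) (4,19)]
4. After y ≤ 7: [(16/13,7) (1,6) (11/6,5) (39/4,5) (45/4,7)]
5. Canonical ring: [(1,6) (11/6,5) (39/4,5) (45/4,7) (16/13,7)]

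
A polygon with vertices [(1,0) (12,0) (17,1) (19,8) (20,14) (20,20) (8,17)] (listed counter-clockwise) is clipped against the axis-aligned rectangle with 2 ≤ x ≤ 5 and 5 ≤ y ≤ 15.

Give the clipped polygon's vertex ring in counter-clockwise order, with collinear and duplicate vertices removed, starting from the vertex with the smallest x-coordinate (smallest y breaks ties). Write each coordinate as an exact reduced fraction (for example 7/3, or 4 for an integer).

1. After x ≥ 2: [(2,17/7) (2,0) (12,0) (17,1) (19,8) (20,14) (20,20) (8,17)]
2. After x ≤ 5: [(5,68/7) (2,17/7) (2,0) (5,0)]
3. After y ≥ 5: [(5,5) (5,68/7) (52/17,5)]
4. After y ≤ 15: [(5,5) (5,68/7) (52/17,5)]
5. Canonical ring: [(52/17,5) (5,5) (5,68/7)]

Clipped polygon: [(52/17,5) (5,5) (5,68/7)]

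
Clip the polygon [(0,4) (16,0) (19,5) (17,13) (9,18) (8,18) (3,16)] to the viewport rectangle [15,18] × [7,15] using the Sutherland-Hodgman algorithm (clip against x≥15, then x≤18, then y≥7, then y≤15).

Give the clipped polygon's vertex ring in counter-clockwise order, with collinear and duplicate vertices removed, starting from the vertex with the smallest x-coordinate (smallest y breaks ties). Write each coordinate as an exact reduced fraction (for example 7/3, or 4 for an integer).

1. After x ≥ 15: [(15,1/4) (16,0) (19,5) (17,13) (15,57/4)]
2. After x ≤ 18: [(15,1/4) (16,0) (18,10/3) (18,9) (17,13) (15,57/4)]
3. After y ≥ 7: [(15,7) (18,7) (18,9) (17,13) (15,57/4)]
4. After y ≤ 15: [(15,7) (18,7) (18,9) (17,13) (15,57/4)]
5. Canonical ring: [(15,7) (18,7) (18,9) (17,13) (15,57/4)]

Clipped polygon: [(15,7) (18,7) (18,9) (17,13) (15,57/4)]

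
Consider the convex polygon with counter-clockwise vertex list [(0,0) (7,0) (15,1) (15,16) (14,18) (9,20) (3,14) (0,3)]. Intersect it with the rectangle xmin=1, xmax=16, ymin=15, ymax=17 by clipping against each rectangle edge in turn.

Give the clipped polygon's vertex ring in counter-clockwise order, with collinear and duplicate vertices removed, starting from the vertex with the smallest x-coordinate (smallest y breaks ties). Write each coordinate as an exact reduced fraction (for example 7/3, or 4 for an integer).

1. After x ≥ 1: [(1,0) (7,0) (15,1) (15,16) (14,18) (9,20) (3,14) (1,20/3)]
2. After x ≤ 16: [(1,0) (7,0) (15,1) (15,16) (14,18) (9,20) (3,14) (1,20/3)]
3. After y ≥ 15: [(15,15) (15,16) (14,18) (9,20) (4,15)]
4. After y ≤ 17: [(15,15) (15,16) (29/2,17) (6,17) (4,15)]
5. Canonical ring: [(4,15) (15,15) (15,16) (29/2,17) (6,17)]

Clipped polygon: [(4,15) (15,15) (15,16) (29/2,17) (6,17)]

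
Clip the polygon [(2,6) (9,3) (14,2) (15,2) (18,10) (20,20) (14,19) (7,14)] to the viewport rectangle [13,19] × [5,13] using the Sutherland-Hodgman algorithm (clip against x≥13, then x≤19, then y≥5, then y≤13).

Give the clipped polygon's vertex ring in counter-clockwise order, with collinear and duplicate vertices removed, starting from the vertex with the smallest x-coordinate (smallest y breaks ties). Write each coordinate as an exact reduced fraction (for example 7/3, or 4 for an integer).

1. After x ≥ 13: [(13,11/5) (14,2) (15,2) (18,10) (20,20) (14,19) (13,128/7)]
2. After x ≤ 19: [(13,11/5) (14,2) (15,2) (18,10) (19,15) (19,119/6) (14,19) (13,128/7)]
3. After y ≥ 5: [(13,5) (129/8,5) (18,10) (19,15) (19,119/6) (14,19) (13,128/7)]
4. After y ≤ 13: [(13,13) (13,5) (129/8,5) (18,10) (93/5,13)]
5. Canonical ring: [(13,5) (129/8,5) (18,10) (93/5,13) (13,13)]

Clipped polygon: [(13,5) (129/8,5) (18,10) (93/5,13) (13,13)]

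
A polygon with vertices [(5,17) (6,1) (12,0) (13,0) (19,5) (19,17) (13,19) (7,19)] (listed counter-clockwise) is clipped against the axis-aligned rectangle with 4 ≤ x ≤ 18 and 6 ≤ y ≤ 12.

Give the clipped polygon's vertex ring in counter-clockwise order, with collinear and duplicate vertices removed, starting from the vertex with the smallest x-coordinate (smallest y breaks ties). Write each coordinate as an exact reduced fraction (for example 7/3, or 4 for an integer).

Clipped polygon: [(85/16,12) (91/16,6) (18,6) (18,12)]

1. After x ≥ 4: [(5,17) (6,1) (12,0) (13,0) (19,5) (19,17) (13,19) (7,19)]
2. After x ≤ 18: [(5,17) (6,1) (12,0) (13,0) (18,25/6) (18,52/3) (13,19) (7,19)]
3. After y ≥ 6: [(5,17) (91/16,6) (18,6) (18,52/3) (13,19) (7,19)]
4. After y ≤ 12: [(85/16,12) (91/16,6) (18,6) (18,12)]
5. Canonical ring: [(85/16,12) (91/16,6) (18,6) (18,12)]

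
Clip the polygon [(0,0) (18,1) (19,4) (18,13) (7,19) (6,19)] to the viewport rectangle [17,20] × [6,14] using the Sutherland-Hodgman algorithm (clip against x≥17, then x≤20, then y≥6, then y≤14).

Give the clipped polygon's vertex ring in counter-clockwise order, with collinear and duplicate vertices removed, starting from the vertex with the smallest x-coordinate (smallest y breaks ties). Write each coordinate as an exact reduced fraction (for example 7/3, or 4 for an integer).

Clipped polygon: [(17,6) (169/9,6) (18,13) (17,149/11)]

1. After x ≥ 17: [(17,17/18) (18,1) (19,4) (18,13) (17,149/11)]
2. After x ≤ 20: [(17,17/18) (18,1) (19,4) (18,13) (17,149/11)]
3. After y ≥ 6: [(17,6) (169/9,6) (18,13) (17,149/11)]
4. After y ≤ 14: [(17,6) (169/9,6) (18,13) (17,149/11)]
5. Canonical ring: [(17,6) (169/9,6) (18,13) (17,149/11)]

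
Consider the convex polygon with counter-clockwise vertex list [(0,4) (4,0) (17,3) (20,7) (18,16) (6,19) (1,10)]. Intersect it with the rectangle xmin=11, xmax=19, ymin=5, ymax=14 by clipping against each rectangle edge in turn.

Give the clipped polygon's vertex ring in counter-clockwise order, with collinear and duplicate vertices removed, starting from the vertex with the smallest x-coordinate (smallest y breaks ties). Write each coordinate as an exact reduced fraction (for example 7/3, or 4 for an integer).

Clipped polygon: [(11,5) (37/2,5) (19,17/3) (19,23/2) (166/9,14) (11,14)]

1. After x ≥ 11: [(11,21/13) (17,3) (20,7) (18,16) (11,71/4)]
2. After x ≤ 19: [(11,21/13) (17,3) (19,17/3) (19,23/2) (18,16) (11,71/4)]
3. After y ≥ 5: [(11,5) (37/2,5) (19,17/3) (19,23/2) (18,16) (11,71/4)]
4. After y ≤ 14: [(11,14) (11,5) (37/2,5) (19,17/3) (19,23/2) (166/9,14)]
5. Canonical ring: [(11,5) (37/2,5) (19,17/3) (19,23/2) (166/9,14) (11,14)]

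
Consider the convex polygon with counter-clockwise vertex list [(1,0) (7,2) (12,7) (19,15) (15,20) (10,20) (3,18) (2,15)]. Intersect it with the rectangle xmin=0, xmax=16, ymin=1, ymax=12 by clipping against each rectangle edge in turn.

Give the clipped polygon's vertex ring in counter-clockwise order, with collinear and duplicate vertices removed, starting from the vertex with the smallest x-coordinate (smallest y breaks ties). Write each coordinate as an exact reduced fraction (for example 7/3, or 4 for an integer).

1. After x ≥ 0: [(1,0) (7,2) (12,7) (19,15) (15,20) (10,20) (3,18) (2,15)]
2. After x ≤ 16: [(1,0) (7,2) (12,7) (16,81/7) (16,75/4) (15,20) (10,20) (3,18) (2,15)]
3. After y ≥ 1: [(16/15,1) (4,1) (7,2) (12,7) (16,81/7) (16,75/4) (15,20) (10,20) (3,18) (2,15)]
4. After y ≤ 12: [(9/5,12) (16/15,1) (4,1) (7,2) (12,7) (16,81/7) (16,12)]
5. Canonical ring: [(16/15,1) (4,1) (7,2) (12,7) (16,81/7) (16,12) (9/5,12)]

Clipped polygon: [(16/15,1) (4,1) (7,2) (12,7) (16,81/7) (16,12) (9/5,12)]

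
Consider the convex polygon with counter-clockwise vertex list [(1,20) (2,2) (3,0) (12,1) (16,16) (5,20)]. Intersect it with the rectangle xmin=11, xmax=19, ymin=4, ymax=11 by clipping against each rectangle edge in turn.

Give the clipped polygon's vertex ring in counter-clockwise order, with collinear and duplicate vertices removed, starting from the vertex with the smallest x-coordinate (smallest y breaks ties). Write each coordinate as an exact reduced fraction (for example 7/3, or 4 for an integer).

Clipped polygon: [(11,4) (64/5,4) (44/3,11) (11,11)]

1. After x ≥ 11: [(11,8/9) (12,1) (16,16) (11,196/11)]
2. After x ≤ 19: [(11,8/9) (12,1) (16,16) (11,196/11)]
3. After y ≥ 4: [(11,4) (64/5,4) (16,16) (11,196/11)]
4. After y ≤ 11: [(11,11) (11,4) (64/5,4) (44/3,11)]
5. Canonical ring: [(11,4) (64/5,4) (44/3,11) (11,11)]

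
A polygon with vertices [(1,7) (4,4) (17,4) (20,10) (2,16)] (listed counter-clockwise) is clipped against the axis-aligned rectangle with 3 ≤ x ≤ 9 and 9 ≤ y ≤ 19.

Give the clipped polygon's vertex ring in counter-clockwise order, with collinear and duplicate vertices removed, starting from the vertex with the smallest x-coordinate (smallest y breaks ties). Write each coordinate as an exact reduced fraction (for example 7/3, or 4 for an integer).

Clipped polygon: [(3,9) (9,9) (9,41/3) (3,47/3)]

1. After x ≥ 3: [(3,5) (4,4) (17,4) (20,10) (3,47/3)]
2. After x ≤ 9: [(3,5) (4,4) (9,4) (9,41/3) (3,47/3)]
3. After y ≥ 9: [(3,9) (9,9) (9,41/3) (3,47/3)]
4. After y ≤ 19: [(3,9) (9,9) (9,41/3) (3,47/3)]
5. Canonical ring: [(3,9) (9,9) (9,41/3) (3,47/3)]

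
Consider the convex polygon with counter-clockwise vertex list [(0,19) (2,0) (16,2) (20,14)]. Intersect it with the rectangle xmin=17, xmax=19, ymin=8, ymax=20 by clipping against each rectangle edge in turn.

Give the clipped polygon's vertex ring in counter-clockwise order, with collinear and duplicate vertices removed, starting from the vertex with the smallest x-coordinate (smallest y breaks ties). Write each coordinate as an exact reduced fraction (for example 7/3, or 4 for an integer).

Clipped polygon: [(17,8) (18,8) (19,11) (19,57/4) (17,59/4)]

1. After x ≥ 17: [(17,59/4) (17,5) (20,14)]
2. After x ≤ 19: [(19,57/4) (17,59/4) (17,5) (19,11)]
3. After y ≥ 8: [(19,57/4) (17,59/4) (17,8) (18,8) (19,11)]
4. After y ≤ 20: [(19,57/4) (17,59/4) (17,8) (18,8) (19,11)]
5. Canonical ring: [(17,8) (18,8) (19,11) (19,57/4) (17,59/4)]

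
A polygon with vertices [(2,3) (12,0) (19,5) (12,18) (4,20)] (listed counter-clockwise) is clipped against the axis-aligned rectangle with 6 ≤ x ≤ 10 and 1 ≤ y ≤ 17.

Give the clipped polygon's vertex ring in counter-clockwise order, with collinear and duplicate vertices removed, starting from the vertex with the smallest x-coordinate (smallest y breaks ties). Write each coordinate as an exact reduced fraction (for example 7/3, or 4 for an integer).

1. After x ≥ 6: [(6,9/5) (12,0) (19,5) (12,18) (6,39/2)]
2. After x ≤ 10: [(6,9/5) (10,3/5) (10,37/2) (6,39/2)]
3. After y ≥ 1: [(6,9/5) (26/3,1) (10,1) (10,37/2) (6,39/2)]
4. After y ≤ 17: [(6,17) (6,9/5) (26/3,1) (10,1) (10,17)]
5. Canonical ring: [(6,9/5) (26/3,1) (10,1) (10,17) (6,17)]

Clipped polygon: [(6,9/5) (26/3,1) (10,1) (10,17) (6,17)]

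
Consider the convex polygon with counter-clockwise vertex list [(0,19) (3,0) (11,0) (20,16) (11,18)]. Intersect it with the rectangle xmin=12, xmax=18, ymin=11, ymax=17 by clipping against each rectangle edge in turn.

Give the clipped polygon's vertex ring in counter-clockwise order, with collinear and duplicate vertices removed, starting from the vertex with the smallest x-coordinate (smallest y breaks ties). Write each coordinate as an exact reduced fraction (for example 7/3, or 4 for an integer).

1. After x ≥ 12: [(12,16/9) (20,16) (12,160/9)]
2. After x ≤ 18: [(12,16/9) (18,112/9) (18,148/9) (12,160/9)]
3. After y ≥ 11: [(12,11) (275/16,11) (18,112/9) (18,148/9) (12,160/9)]
4. After y ≤ 17: [(12,17) (12,11) (275/16,11) (18,112/9) (18,148/9) (31/2,17)]
5. Canonical ring: [(12,11) (275/16,11) (18,112/9) (18,148/9) (31/2,17) (12,17)]

Clipped polygon: [(12,11) (275/16,11) (18,112/9) (18,148/9) (31/2,17) (12,17)]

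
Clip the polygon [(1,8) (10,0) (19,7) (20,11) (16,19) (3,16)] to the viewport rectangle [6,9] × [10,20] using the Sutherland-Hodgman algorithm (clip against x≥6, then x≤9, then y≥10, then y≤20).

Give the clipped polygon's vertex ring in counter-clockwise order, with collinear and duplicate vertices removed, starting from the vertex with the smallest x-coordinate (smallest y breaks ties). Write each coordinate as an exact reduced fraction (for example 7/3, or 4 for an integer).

1. After x ≥ 6: [(6,32/9) (10,0) (19,7) (20,11) (16,19) (6,217/13)]
2. After x ≤ 9: [(6,32/9) (9,8/9) (9,226/13) (6,217/13)]
3. After y ≥ 10: [(6,10) (9,10) (9,226/13) (6,217/13)]
4. After y ≤ 20: [(6,10) (9,10) (9,226/13) (6,217/13)]
5. Canonical ring: [(6,10) (9,10) (9,226/13) (6,217/13)]

Clipped polygon: [(6,10) (9,10) (9,226/13) (6,217/13)]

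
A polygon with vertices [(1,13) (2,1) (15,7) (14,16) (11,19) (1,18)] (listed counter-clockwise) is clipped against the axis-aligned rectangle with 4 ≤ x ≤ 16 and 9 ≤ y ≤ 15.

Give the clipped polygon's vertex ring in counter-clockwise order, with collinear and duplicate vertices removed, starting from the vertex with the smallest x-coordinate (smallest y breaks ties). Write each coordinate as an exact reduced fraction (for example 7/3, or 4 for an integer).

1. After x ≥ 4: [(4,25/13) (15,7) (14,16) (11,19) (4,183/10)]
2. After x ≤ 16: [(4,25/13) (15,7) (14,16) (11,19) (4,183/10)]
3. After y ≥ 9: [(4,9) (133/9,9) (14,16) (11,19) (4,183/10)]
4. After y ≤ 15: [(4,15) (4,9) (133/9,9) (127/9,15)]
5. Canonical ring: [(4,9) (133/9,9) (127/9,15) (4,15)]

Clipped polygon: [(4,9) (133/9,9) (127/9,15) (4,15)]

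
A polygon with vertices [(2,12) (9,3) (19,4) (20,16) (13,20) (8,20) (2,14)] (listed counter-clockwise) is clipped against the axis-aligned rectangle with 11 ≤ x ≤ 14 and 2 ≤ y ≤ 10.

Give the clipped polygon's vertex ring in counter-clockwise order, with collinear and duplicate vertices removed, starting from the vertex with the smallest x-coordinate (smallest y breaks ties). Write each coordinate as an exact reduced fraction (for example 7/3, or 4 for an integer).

Clipped polygon: [(11,16/5) (14,7/2) (14,10) (11,10)]

1. After x ≥ 11: [(11,16/5) (19,4) (20,16) (13,20) (11,20)]
2. After x ≤ 14: [(11,16/5) (14,7/2) (14,136/7) (13,20) (11,20)]
3. After y ≥ 2: [(11,16/5) (14,7/2) (14,136/7) (13,20) (11,20)]
4. After y ≤ 10: [(11,10) (11,16/5) (14,7/2) (14,10)]
5. Canonical ring: [(11,16/5) (14,7/2) (14,10) (11,10)]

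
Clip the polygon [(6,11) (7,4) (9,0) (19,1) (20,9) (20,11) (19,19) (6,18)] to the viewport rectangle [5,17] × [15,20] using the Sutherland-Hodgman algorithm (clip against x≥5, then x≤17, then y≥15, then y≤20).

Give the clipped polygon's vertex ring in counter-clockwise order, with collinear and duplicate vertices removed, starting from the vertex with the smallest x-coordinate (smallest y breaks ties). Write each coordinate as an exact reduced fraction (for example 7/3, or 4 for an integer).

1. After x ≥ 5: [(6,11) (7,4) (9,0) (19,1) (20,9) (20,11) (19,19) (6,18)]
2. After x ≤ 17: [(6,11) (7,4) (9,0) (17,4/5) (17,245/13) (6,18)]
3. After y ≥ 15: [(6,15) (17,15) (17,245/13) (6,18)]
4. After y ≤ 20: [(6,15) (17,15) (17,245/13) (6,18)]
5. Canonical ring: [(6,15) (17,15) (17,245/13) (6,18)]

Clipped polygon: [(6,15) (17,15) (17,245/13) (6,18)]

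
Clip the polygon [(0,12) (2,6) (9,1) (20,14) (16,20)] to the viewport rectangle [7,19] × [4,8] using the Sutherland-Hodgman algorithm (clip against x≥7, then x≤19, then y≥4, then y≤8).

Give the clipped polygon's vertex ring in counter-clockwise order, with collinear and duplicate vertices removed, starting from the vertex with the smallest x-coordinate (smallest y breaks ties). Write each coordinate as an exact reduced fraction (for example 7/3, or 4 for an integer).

Clipped polygon: [(7,4) (150/13,4) (194/13,8) (7,8)]

1. After x ≥ 7: [(7,31/2) (7,17/7) (9,1) (20,14) (16,20)]
2. After x ≤ 19: [(7,31/2) (7,17/7) (9,1) (19,141/11) (19,31/2) (16,20)]
3. After y ≥ 4: [(7,31/2) (7,4) (150/13,4) (19,141/11) (19,31/2) (16,20)]
4. After y ≤ 8: [(7,8) (7,4) (150/13,4) (194/13,8)]
5. Canonical ring: [(7,4) (150/13,4) (194/13,8) (7,8)]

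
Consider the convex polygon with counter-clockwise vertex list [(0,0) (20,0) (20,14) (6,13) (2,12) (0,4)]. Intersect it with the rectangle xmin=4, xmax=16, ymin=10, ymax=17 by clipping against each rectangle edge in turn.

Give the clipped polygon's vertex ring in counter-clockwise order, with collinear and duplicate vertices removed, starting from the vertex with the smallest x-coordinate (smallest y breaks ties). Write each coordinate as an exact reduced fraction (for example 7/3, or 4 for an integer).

1. After x ≥ 4: [(4,0) (20,0) (20,14) (6,13) (4,25/2)]
2. After x ≤ 16: [(4,0) (16,0) (16,96/7) (6,13) (4,25/2)]
3. After y ≥ 10: [(4,10) (16,10) (16,96/7) (6,13) (4,25/2)]
4. After y ≤ 17: [(4,10) (16,10) (16,96/7) (6,13) (4,25/2)]
5. Canonical ring: [(4,10) (16,10) (16,96/7) (6,13) (4,25/2)]

Clipped polygon: [(4,10) (16,10) (16,96/7) (6,13) (4,25/2)]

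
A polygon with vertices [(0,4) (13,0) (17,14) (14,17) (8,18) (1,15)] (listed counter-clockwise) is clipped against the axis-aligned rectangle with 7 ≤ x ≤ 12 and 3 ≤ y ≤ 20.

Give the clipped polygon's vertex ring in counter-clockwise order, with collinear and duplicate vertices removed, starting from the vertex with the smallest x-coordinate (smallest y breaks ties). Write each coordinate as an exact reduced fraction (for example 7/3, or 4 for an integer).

1. After x ≥ 7: [(7,24/13) (13,0) (17,14) (14,17) (8,18) (7,123/7)]
2. After x ≤ 12: [(7,24/13) (12,4/13) (12,52/3) (8,18) (7,123/7)]
3. After y ≥ 3: [(7,3) (12,3) (12,52/3) (8,18) (7,123/7)]
4. After y ≤ 20: [(7,3) (12,3) (12,52/3) (8,18) (7,123/7)]
5. Canonical ring: [(7,3) (12,3) (12,52/3) (8,18) (7,123/7)]

Clipped polygon: [(7,3) (12,3) (12,52/3) (8,18) (7,123/7)]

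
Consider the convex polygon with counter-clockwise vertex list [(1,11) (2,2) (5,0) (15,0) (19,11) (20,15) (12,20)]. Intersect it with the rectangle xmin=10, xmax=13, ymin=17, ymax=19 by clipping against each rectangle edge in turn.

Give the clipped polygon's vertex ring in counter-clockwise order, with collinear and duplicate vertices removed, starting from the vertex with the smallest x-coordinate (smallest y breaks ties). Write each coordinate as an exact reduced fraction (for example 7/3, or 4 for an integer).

Clipped polygon: [(10,17) (13,17) (13,19) (97/9,19) (10,202/11)]

1. After x ≥ 10: [(10,202/11) (10,0) (15,0) (19,11) (20,15) (12,20)]
2. After x ≤ 13: [(10,202/11) (10,0) (13,0) (13,155/8) (12,20)]
3. After y ≥ 17: [(10,202/11) (10,17) (13,17) (13,155/8) (12,20)]
4. After y ≤ 19: [(97/9,19) (10,202/11) (10,17) (13,17) (13,19)]
5. Canonical ring: [(10,17) (13,17) (13,19) (97/9,19) (10,202/11)]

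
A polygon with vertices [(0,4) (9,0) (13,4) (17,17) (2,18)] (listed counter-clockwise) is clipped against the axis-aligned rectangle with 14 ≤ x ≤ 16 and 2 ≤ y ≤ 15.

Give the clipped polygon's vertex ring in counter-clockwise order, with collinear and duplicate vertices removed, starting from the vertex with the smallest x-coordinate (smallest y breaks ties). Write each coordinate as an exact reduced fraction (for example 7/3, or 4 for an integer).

Clipped polygon: [(14,29/4) (16,55/4) (16,15) (14,15)]

1. After x ≥ 14: [(14,29/4) (17,17) (14,86/5)]
2. After x ≤ 16: [(14,29/4) (16,55/4) (16,256/15) (14,86/5)]
3. After y ≥ 2: [(14,29/4) (16,55/4) (16,256/15) (14,86/5)]
4. After y ≤ 15: [(14,15) (14,29/4) (16,55/4) (16,15)]
5. Canonical ring: [(14,29/4) (16,55/4) (16,15) (14,15)]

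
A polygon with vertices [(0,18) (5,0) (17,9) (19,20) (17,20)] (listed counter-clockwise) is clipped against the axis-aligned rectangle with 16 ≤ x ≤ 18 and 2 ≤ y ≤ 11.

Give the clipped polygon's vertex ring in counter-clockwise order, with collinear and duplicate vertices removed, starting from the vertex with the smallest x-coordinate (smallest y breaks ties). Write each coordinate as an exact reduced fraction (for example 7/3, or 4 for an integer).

1. After x ≥ 16: [(16,338/17) (16,33/4) (17,9) (19,20) (17,20)]
2. After x ≤ 18: [(16,338/17) (16,33/4) (17,9) (18,29/2) (18,20) (17,20)]
3. After y ≥ 2: [(16,338/17) (16,33/4) (17,9) (18,29/2) (18,20) (17,20)]
4. After y ≤ 11: [(16,11) (16,33/4) (17,9) (191/11,11)]
5. Canonical ring: [(16,33/4) (17,9) (191/11,11) (16,11)]

Clipped polygon: [(16,33/4) (17,9) (191/11,11) (16,11)]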